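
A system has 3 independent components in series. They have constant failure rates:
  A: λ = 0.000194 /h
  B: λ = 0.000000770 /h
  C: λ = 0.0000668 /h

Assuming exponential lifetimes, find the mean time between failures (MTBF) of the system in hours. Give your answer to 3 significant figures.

3820

Series of exponential components: λ_sys = Σ λ_i
λ_sys = 0.000194 + 0.000000770 + 0.0000668 = 2.6157e-04 /h
MTBF = 1 / λ_sys = 3820 h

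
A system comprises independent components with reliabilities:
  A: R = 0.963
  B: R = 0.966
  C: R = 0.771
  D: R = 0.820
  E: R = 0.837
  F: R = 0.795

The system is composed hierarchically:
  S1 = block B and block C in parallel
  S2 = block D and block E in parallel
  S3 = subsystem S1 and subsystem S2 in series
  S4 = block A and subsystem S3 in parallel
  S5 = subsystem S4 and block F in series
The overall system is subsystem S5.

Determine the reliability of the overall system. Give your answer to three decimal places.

Parallel (B and C): 1 − (1 − 0.96600)(1 − 0.77100) = 0.99221
Parallel (D and E): 1 − (1 − 0.82000)(1 − 0.83700) = 0.97066
Series ([0.99221] and [0.97066]): 0.99221 × 0.97066 = 0.96310
Parallel (A and [0.96310]): 1 − (1 − 0.96300)(1 − 0.96310) = 0.99863
Series ([0.99863] and F): 0.99863 × 0.79500 = 0.794

0.794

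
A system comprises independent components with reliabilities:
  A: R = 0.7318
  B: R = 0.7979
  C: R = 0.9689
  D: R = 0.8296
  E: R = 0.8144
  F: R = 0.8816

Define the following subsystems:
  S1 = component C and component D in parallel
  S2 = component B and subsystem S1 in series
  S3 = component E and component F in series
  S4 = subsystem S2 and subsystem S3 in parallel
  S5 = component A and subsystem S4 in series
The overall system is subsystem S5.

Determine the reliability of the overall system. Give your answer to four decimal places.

0.6892

Parallel (C and D): 1 − (1 − 0.968900)(1 − 0.829600) = 0.994701
Series (B and [0.994701]): 0.797900 × 0.994701 = 0.793672
Series (E and F): 0.814400 × 0.881600 = 0.717975
Parallel ([0.793672] and [0.717975]): 1 − (1 − 0.793672)(1 − 0.717975) = 0.941810
Series (A and [0.941810]): 0.731800 × 0.941810 = 0.6892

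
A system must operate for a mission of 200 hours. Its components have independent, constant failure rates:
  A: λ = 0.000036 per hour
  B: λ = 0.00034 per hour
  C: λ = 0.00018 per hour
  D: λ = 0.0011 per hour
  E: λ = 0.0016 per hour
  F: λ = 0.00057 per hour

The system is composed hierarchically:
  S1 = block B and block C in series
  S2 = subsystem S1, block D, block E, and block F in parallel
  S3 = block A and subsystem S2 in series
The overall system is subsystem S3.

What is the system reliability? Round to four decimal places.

0.9923

R(A) = exp(−0.000036 × 200) = 0.992826
R(B) = exp(−0.00034 × 200) = 0.934260
R(C) = exp(−0.00018 × 200) = 0.964640
R(D) = exp(−0.0011 × 200) = 0.802519
R(E) = exp(−0.0016 × 200) = 0.726149
R(F) = exp(−0.00057 × 200) = 0.892258
Series (B and C): 0.934260 × 0.964640 = 0.901225
Parallel ([0.901225], D, E, and F): 1 − (1 − 0.901225)(1 − 0.802519)(1 − 0.726149)(1 − 0.892258) = 0.999424
Series (A and [0.999424]): 0.992826 × 0.999424 = 0.9923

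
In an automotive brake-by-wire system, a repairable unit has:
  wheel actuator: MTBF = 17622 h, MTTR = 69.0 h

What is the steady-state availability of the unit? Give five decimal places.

0.99610

A(wheel actuator) = MTBF/(MTBF+MTTR) = 17622/(17622+69.0) = 0.99610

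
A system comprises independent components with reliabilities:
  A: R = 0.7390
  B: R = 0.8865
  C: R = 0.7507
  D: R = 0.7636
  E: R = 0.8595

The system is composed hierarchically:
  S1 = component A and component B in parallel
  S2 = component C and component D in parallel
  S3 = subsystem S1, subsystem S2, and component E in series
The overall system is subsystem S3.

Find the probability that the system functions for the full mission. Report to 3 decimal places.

0.785

Parallel (A and B): 1 − (1 − 0.73900)(1 − 0.88650) = 0.97038
Parallel (C and D): 1 − (1 − 0.75070)(1 − 0.76360) = 0.94107
Series ([0.97038], [0.94107], and E): 0.97038 × 0.94107 × 0.85950 = 0.785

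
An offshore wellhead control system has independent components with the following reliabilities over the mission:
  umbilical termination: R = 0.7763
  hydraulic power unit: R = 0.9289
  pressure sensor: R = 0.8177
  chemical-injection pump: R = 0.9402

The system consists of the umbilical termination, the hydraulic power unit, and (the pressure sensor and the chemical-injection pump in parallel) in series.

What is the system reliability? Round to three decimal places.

Parallel (pressure sensor and chemical-injection pump): 1 − (1 − 0.81770)(1 − 0.94020) = 0.98910
Series (umbilical termination, hydraulic power unit, and [0.98910]): 0.77630 × 0.92890 × 0.98910 = 0.713

0.713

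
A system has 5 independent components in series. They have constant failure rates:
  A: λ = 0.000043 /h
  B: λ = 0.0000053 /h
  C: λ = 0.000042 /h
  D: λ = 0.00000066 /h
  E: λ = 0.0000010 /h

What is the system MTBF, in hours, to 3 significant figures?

10900

Series of exponential components: λ_sys = Σ λ_i
λ_sys = 0.000043 + 0.0000053 + 0.000042 + 0.00000066 + 0.0000010 = 9.1960e-05 /h
MTBF = 1 / λ_sys = 10900 h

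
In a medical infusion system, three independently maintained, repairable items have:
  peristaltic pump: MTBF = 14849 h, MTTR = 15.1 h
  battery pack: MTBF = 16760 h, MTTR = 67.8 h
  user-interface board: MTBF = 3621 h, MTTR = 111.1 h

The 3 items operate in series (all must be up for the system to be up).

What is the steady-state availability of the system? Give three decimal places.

0.965

A(peristaltic pump) = MTBF/(MTBF+MTTR) = 14849/(14849+15.1) = 0.998984
A(battery pack) = MTBF/(MTBF+MTTR) = 16760/(16760+67.8) = 0.995971
A(user-interface board) = MTBF/(MTBF+MTTR) = 3621/(3621+111.1) = 0.970231
Series availability: 0.998984 × 0.995971 × 0.970231 = 0.965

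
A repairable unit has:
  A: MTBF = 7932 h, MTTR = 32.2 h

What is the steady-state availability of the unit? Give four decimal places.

0.9960

A(A) = MTBF/(MTBF+MTTR) = 7932/(7932+32.2) = 0.9960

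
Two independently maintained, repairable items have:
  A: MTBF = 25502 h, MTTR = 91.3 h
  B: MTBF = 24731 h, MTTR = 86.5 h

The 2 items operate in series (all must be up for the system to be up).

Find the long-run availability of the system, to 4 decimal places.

A(A) = MTBF/(MTBF+MTTR) = 25502/(25502+91.3) = 0.996433
A(B) = MTBF/(MTBF+MTTR) = 24731/(24731+86.5) = 0.996515
Series availability: 0.996433 × 0.996515 = 0.9930

0.9930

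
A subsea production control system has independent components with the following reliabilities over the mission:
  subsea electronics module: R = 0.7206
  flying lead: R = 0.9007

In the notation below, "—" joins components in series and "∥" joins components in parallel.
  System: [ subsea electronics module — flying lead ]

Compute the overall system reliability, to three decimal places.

Series (subsea electronics module and flying lead): 0.72060 × 0.90070 = 0.649

0.649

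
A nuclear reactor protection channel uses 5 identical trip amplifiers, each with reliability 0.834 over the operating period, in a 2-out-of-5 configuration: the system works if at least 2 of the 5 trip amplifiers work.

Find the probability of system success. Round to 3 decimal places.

0.997

R = Σ_{i=2}^{5} C(5,i) p^i (1−p)^{5−i} with p = 0.834
C(5,2)·0.834^2·0.166^3 = 0.03182
C(5,3)·0.834^3·0.166^2 = 0.15985
C(5,4)·0.834^4·0.166^1 = 0.40155
C(5,5)·0.834^5·0.166^0 = 0.40349
Sum = 0.997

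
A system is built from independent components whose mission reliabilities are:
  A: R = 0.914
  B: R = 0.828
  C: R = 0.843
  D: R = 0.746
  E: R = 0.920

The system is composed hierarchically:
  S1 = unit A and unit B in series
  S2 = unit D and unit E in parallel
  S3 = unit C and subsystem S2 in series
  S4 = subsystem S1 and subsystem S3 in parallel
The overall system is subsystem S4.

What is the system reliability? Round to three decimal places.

Series (A and B): 0.91400 × 0.82800 = 0.75679
Parallel (D and E): 1 − (1 − 0.74600)(1 − 0.92000) = 0.97968
Series (C and [0.97968]): 0.84300 × 0.97968 = 0.82587
Parallel ([0.75679] and [0.82587]): 1 − (1 − 0.75679)(1 − 0.82587) = 0.958

0.958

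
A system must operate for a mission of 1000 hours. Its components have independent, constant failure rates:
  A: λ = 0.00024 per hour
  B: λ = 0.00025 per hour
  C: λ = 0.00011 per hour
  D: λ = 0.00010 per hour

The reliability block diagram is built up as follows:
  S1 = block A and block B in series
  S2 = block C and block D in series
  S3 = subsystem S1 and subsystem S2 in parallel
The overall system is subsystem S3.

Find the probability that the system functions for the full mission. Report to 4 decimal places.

0.9266

R(A) = exp(−0.00024 × 1000) = 0.786628
R(B) = exp(−0.00025 × 1000) = 0.778801
R(C) = exp(−0.00011 × 1000) = 0.895834
R(D) = exp(−0.00010 × 1000) = 0.904837
Series (A and B): 0.786628 × 0.778801 = 0.612627
Series (C and D): 0.895834 × 0.904837 = 0.810584
Parallel ([0.612627] and [0.810584]): 1 − (1 − 0.612627)(1 − 0.810584) = 0.9266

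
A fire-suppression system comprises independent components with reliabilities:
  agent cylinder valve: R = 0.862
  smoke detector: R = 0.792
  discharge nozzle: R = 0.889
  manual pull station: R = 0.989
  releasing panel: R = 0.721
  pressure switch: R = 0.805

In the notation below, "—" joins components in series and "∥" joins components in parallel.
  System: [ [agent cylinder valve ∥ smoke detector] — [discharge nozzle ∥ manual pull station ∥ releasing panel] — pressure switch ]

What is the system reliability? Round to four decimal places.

0.7816

Parallel (agent cylinder valve and smoke detector): 1 − (1 − 0.862000)(1 − 0.792000) = 0.971296
Parallel (discharge nozzle, manual pull station, and releasing panel): 1 − (1 − 0.889000)(1 − 0.989000)(1 − 0.721000) = 0.999659
Series ([0.971296], [0.999659], and pressure switch): 0.971296 × 0.999659 × 0.805000 = 0.7816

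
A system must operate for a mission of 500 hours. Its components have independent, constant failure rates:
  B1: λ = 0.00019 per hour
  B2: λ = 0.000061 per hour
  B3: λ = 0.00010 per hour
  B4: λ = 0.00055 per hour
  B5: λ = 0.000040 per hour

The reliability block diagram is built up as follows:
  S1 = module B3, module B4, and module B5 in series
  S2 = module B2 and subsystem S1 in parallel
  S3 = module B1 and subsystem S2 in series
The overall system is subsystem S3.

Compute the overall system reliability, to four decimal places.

0.9014

R(B1) = exp(−0.00019 × 500) = 0.909373
R(B2) = exp(−0.000061 × 500) = 0.969960
R(B3) = exp(−0.00010 × 500) = 0.951229
R(B4) = exp(−0.00055 × 500) = 0.759572
R(B5) = exp(−0.000040 × 500) = 0.980199
Series (B3, B4, and B5): 0.951229 × 0.759572 × 0.980199 = 0.708220
Parallel (B2 and [0.708220]): 1 − (1 − 0.969960)(1 − 0.708220) = 0.991235
Series (B1 and [0.991235]): 0.909373 × 0.991235 = 0.9014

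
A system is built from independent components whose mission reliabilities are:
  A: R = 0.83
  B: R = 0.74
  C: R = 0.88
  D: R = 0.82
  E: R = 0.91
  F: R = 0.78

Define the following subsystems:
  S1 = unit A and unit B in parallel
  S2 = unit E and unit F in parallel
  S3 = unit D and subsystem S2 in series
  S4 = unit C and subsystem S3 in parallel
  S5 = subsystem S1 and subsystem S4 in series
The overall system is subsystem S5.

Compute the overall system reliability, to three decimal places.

0.933

Parallel (A and B): 1 − (1 − 0.83000)(1 − 0.74000) = 0.95580
Parallel (E and F): 1 − (1 − 0.91000)(1 − 0.78000) = 0.98020
Series (D and [0.98020]): 0.82000 × 0.98020 = 0.80376
Parallel (C and [0.80376]): 1 − (1 − 0.88000)(1 − 0.80376) = 0.97645
Series ([0.95580] and [0.97645]): 0.95580 × 0.97645 = 0.933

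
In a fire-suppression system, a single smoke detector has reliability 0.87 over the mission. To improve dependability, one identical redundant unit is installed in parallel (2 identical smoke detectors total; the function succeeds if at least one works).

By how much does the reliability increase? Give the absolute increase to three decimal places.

R_before = 0.87
R_after = 1 − (1 − 0.87)^2 = 0.983
ΔR = 0.983 − 0.87 = 0.113

0.113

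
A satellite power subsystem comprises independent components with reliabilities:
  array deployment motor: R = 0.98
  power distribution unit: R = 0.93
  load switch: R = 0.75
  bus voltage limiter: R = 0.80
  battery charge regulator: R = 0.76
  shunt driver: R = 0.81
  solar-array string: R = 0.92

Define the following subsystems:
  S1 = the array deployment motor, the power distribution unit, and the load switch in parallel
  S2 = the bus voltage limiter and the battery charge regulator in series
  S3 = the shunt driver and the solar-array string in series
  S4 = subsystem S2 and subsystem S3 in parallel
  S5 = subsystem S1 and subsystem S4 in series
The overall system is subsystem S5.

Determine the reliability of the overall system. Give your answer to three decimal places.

0.900

Parallel (array deployment motor, power distribution unit, and load switch): 1 − (1 − 0.98000)(1 − 0.93000)(1 − 0.75000) = 0.99965
Series (bus voltage limiter and battery charge regulator): 0.80000 × 0.76000 = 0.60800
Series (shunt driver and solar-array string): 0.81000 × 0.92000 = 0.74520
Parallel ([0.60800] and [0.74520]): 1 − (1 − 0.60800)(1 − 0.74520) = 0.90012
Series ([0.99965] and [0.90012]): 0.99965 × 0.90012 = 0.900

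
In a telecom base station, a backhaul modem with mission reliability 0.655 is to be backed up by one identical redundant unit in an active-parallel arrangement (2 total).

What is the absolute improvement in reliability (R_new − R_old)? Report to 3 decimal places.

0.226

R_before = 0.655
R_after = 1 − (1 − 0.655)^2 = 0.881
ΔR = 0.881 − 0.655 = 0.226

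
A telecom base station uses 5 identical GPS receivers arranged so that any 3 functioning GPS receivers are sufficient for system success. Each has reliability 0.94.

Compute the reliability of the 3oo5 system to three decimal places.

R = Σ_{i=3}^{5} C(5,i) p^i (1−p)^{5−i} with p = 0.94
C(5,3)·0.94^3·0.06^2 = 0.02990
C(5,4)·0.94^4·0.06^1 = 0.23422
C(5,5)·0.94^5·0.06^0 = 0.73390
Sum = 0.998

0.998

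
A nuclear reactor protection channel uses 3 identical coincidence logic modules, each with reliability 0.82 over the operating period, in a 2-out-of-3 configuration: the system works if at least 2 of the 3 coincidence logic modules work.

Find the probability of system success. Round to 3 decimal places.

R = Σ_{i=2}^{3} C(3,i) p^i (1−p)^{3−i} with p = 0.82
C(3,2)·0.82^2·0.18^1 = 0.36310
C(3,3)·0.82^3·0.18^0 = 0.55137
Sum = 0.914

0.914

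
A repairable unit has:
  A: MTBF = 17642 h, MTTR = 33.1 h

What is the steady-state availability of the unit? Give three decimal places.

A(A) = MTBF/(MTBF+MTTR) = 17642/(17642+33.1) = 0.998

0.998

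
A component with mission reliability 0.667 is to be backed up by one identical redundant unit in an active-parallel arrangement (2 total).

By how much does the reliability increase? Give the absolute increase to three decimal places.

R_before = 0.667
R_after = 1 − (1 − 0.667)^2 = 0.889
ΔR = 0.889 − 0.667 = 0.222

0.222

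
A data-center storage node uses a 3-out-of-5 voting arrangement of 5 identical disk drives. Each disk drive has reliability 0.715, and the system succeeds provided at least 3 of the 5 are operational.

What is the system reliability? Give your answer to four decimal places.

R = Σ_{i=3}^{5} C(5,i) p^i (1−p)^{5−i} with p = 0.715
C(5,3)·0.715^3·0.285^2 = 0.296898
C(5,4)·0.715^4·0.285^1 = 0.372425
C(5,5)·0.715^5·0.285^0 = 0.186866
Sum = 0.8562

0.8562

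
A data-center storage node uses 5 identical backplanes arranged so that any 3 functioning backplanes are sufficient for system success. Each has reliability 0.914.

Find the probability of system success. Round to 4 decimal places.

R = Σ_{i=3}^{5} C(5,i) p^i (1−p)^{5−i} with p = 0.914
C(5,3)·0.914^3·0.086^2 = 0.056472
C(5,4)·0.914^4·0.086^1 = 0.300091
C(5,5)·0.914^5·0.086^0 = 0.637868
Sum = 0.9944

0.9944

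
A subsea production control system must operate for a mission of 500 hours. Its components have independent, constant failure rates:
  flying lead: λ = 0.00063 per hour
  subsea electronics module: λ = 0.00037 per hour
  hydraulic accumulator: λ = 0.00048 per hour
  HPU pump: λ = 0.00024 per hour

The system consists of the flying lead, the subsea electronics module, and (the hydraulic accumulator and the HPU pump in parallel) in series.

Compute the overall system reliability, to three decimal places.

R(flying lead) = exp(−0.00063 × 500) = 0.72979
R(subsea electronics module) = exp(−0.00037 × 500) = 0.83110
R(hydraulic accumulator) = exp(−0.00048 × 500) = 0.78663
R(HPU pump) = exp(−0.00024 × 500) = 0.88692
Parallel (hydraulic accumulator and HPU pump): 1 − (1 − 0.78663)(1 − 0.88692) = 0.97587
Series (flying lead, subsea electronics module, and [0.97587]): 0.72979 × 0.83110 × 0.97587 = 0.592

0.592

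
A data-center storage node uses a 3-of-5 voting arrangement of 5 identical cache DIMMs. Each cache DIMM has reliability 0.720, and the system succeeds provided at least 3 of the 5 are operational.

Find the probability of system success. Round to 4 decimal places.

0.8624

R = Σ_{i=3}^{5} C(5,i) p^i (1−p)^{5−i} with p = 0.720
C(5,3)·0.720^3·0.280^2 = 0.292626
C(5,4)·0.720^4·0.280^1 = 0.376234
C(5,5)·0.720^5·0.280^0 = 0.193492
Sum = 0.8624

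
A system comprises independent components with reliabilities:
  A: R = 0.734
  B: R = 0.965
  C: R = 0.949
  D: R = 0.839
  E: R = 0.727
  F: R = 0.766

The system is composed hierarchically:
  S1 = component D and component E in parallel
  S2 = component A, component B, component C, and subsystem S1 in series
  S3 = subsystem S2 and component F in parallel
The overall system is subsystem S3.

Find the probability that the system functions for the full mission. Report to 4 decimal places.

0.9164

Parallel (D and E): 1 − (1 − 0.839000)(1 − 0.727000) = 0.956047
Series (A, B, C, and [0.956047]): 0.734000 × 0.965000 × 0.949000 × 0.956047 = 0.642642
Parallel ([0.642642] and F): 1 − (1 − 0.642642)(1 − 0.766000) = 0.9164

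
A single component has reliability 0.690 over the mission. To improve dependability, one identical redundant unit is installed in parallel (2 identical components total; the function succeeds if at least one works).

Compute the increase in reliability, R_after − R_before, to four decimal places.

R_before = 0.690
R_after = 1 − (1 − 0.690)^2 = 0.9039
ΔR = 0.9039 − 0.690 = 0.2139

0.2139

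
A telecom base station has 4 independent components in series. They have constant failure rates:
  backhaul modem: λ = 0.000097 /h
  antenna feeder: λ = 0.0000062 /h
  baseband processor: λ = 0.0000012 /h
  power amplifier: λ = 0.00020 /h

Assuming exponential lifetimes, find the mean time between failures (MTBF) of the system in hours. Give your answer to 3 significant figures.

3290

Series of exponential components: λ_sys = Σ λ_i
λ_sys = 0.000097 + 0.0000062 + 0.0000012 + 0.00020 = 3.0440e-04 /h
MTBF = 1 / λ_sys = 3290 h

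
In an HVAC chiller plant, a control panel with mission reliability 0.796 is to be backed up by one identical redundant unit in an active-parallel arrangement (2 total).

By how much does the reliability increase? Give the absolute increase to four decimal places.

0.1624

R_before = 0.796
R_after = 1 − (1 − 0.796)^2 = 0.9584
ΔR = 0.9584 − 0.796 = 0.1624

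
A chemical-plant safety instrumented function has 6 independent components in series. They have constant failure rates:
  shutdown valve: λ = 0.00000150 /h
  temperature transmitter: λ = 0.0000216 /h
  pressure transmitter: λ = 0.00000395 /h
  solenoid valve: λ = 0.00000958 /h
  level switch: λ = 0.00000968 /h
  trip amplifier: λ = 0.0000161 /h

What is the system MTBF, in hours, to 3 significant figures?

16000

Series of exponential components: λ_sys = Σ λ_i
λ_sys = 0.00000150 + 0.0000216 + 0.00000395 + 0.00000958 + 0.00000968 + 0.0000161 = 6.2410e-05 /h
MTBF = 1 / λ_sys = 16000 h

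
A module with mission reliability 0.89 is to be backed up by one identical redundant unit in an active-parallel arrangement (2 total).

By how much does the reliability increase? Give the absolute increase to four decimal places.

R_before = 0.89
R_after = 1 − (1 − 0.89)^2 = 0.9879
ΔR = 0.9879 − 0.89 = 0.0979

0.0979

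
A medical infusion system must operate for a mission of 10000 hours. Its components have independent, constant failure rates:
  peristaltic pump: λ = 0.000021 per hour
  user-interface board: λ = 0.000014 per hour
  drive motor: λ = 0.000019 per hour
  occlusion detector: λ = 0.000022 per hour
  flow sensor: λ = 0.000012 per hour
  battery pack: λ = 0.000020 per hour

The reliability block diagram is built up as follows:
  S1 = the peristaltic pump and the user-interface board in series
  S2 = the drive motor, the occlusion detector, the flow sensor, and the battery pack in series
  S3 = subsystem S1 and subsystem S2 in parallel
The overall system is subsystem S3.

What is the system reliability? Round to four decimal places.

0.8470

R(peristaltic pump) = exp(−0.000021 × 10000) = 0.810584
R(user-interface board) = exp(−0.000014 × 10000) = 0.869358
R(drive motor) = exp(−0.000019 × 10000) = 0.826959
R(occlusion detector) = exp(−0.000022 × 10000) = 0.802519
R(flow sensor) = exp(−0.000012 × 10000) = 0.886920
R(battery pack) = exp(−0.000020 × 10000) = 0.818731
Series (peristaltic pump and user-interface board): 0.810584 × 0.869358 = 0.704688
Series (drive motor, occlusion detector, flow sensor, and battery pack): 0.826959 × 0.802519 × 0.886920 × 0.818731 = 0.481909
Parallel ([0.704688] and [0.481909]): 1 − (1 − 0.704688)(1 − 0.481909) = 0.8470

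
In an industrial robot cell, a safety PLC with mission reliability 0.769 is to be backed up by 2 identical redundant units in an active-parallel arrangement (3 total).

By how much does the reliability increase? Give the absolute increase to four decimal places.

R_before = 0.769
R_after = 1 − (1 − 0.769)^3 = 0.9877
ΔR = 0.9877 − 0.769 = 0.2187

0.2187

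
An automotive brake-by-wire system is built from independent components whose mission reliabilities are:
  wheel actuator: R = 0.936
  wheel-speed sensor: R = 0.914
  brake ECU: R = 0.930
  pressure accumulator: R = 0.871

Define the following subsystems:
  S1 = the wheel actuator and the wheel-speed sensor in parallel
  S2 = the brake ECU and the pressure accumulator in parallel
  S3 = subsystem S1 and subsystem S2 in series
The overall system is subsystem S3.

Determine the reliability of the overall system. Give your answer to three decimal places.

Parallel (wheel actuator and wheel-speed sensor): 1 − (1 − 0.93600)(1 − 0.91400) = 0.99450
Parallel (brake ECU and pressure accumulator): 1 − (1 − 0.93000)(1 − 0.87100) = 0.99097
Series ([0.99450] and [0.99097]): 0.99450 × 0.99097 = 0.986

0.986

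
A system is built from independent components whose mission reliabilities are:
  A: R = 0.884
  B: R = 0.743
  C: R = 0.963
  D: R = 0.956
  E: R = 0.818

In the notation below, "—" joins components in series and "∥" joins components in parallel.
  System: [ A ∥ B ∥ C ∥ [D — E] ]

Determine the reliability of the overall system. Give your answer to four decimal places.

Series (D and E): 0.956000 × 0.818000 = 0.782008
Parallel (A, B, C, and [0.782008]): 1 − (1 − 0.884000)(1 − 0.743000)(1 − 0.963000)(1 − 0.782008) = 0.9998

0.9998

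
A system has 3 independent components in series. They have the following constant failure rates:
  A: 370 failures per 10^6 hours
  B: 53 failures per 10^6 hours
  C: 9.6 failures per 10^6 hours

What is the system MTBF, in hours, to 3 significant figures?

Series of exponential components: λ_sys = Σ λ_i
λ_sys = 0.00037 + 0.000053 + 0.0000096 = 4.3260e-04 /h
MTBF = 1 / λ_sys = 2310 h

2310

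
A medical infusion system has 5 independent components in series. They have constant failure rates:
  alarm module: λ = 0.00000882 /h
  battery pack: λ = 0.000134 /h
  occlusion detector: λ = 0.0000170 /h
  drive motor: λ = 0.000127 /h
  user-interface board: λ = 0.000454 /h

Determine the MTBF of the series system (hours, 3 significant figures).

Series of exponential components: λ_sys = Σ λ_i
λ_sys = 0.00000882 + 0.000134 + 0.0000170 + 0.000127 + 0.000454 = 7.4082e-04 /h
MTBF = 1 / λ_sys = 1350 h

1350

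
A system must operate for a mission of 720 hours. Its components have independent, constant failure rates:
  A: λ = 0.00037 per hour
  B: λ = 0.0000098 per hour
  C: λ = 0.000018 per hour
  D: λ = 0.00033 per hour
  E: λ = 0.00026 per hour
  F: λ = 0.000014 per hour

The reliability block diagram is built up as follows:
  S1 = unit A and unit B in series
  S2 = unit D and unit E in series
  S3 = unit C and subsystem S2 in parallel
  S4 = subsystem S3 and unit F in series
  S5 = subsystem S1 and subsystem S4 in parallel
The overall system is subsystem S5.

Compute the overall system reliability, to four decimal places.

0.9965

R(A) = exp(−0.00037 × 720) = 0.766133
R(B) = exp(−0.0000098 × 720) = 0.992969
R(C) = exp(−0.000018 × 720) = 0.987124
R(D) = exp(−0.00033 × 720) = 0.788518
R(E) = exp(−0.00026 × 720) = 0.829278
R(F) = exp(−0.000014 × 720) = 0.989971
Series (A and B): 0.766133 × 0.992969 = 0.760746
Series (D and E): 0.788518 × 0.829278 = 0.653901
Parallel (C and [0.653901]): 1 − (1 − 0.987124)(1 − 0.653901) = 0.995544
Series ([0.995544] and F): 0.995544 × 0.989971 = 0.985560
Parallel ([0.760746] and [0.985560]): 1 − (1 − 0.760746)(1 − 0.985560) = 0.9965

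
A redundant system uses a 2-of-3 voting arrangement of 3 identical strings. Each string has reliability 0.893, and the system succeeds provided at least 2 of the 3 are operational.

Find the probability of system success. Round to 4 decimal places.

R = Σ_{i=2}^{3} C(3,i) p^i (1−p)^{3−i} with p = 0.893
C(3,2)·0.893^2·0.107^1 = 0.255981
C(3,3)·0.893^3·0.107^0 = 0.712122
Sum = 0.9681

0.9681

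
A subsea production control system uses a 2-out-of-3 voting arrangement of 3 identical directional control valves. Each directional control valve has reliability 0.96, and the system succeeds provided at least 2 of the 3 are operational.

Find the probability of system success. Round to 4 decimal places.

R = Σ_{i=2}^{3} C(3,i) p^i (1−p)^{3−i} with p = 0.96
C(3,2)·0.96^2·0.04^1 = 0.110592
C(3,3)·0.96^3·0.04^0 = 0.884736
Sum = 0.9953

0.9953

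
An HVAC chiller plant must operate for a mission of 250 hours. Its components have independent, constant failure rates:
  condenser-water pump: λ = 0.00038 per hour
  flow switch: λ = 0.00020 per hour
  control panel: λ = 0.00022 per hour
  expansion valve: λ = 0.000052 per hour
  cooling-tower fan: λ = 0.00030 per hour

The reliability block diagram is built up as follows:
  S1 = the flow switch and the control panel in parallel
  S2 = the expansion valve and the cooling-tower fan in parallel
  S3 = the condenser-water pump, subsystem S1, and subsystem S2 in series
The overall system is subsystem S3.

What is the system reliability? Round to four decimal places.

R(condenser-water pump) = exp(−0.00038 × 250) = 0.909373
R(flow switch) = exp(−0.00020 × 250) = 0.951229
R(control panel) = exp(−0.00022 × 250) = 0.946485
R(expansion valve) = exp(−0.000052 × 250) = 0.987084
R(cooling-tower fan) = exp(−0.00030 × 250) = 0.927743
Parallel (flow switch and control panel): 1 − (1 − 0.951229)(1 − 0.946485) = 0.997390
Parallel (expansion valve and cooling-tower fan): 1 − (1 − 0.987084)(1 − 0.927743) = 0.999067
Series (condenser-water pump, [0.997390], and [0.999067]): 0.909373 × 0.997390 × 0.999067 = 0.9062

0.9062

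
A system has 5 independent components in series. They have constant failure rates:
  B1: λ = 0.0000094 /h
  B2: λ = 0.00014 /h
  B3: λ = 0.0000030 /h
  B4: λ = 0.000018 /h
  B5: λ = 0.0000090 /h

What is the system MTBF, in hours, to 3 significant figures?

5570

Series of exponential components: λ_sys = Σ λ_i
λ_sys = 0.0000094 + 0.00014 + 0.0000030 + 0.000018 + 0.0000090 = 1.7940e-04 /h
MTBF = 1 / λ_sys = 5570 h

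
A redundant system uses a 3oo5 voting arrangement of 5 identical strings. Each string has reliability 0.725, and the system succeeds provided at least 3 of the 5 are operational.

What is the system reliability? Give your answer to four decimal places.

0.8684

R = Σ_{i=3}^{5} C(5,i) p^i (1−p)^{5−i} with p = 0.725
C(5,3)·0.725^3·0.275^2 = 0.288190
C(5,4)·0.725^4·0.275^1 = 0.379887
C(5,5)·0.725^5·0.275^0 = 0.200304
Sum = 0.8684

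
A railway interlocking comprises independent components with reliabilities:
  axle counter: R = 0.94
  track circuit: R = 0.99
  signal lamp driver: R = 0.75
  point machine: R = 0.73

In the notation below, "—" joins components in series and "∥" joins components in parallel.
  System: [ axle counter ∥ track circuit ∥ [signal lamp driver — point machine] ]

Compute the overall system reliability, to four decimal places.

0.9997

Series (signal lamp driver and point machine): 0.750000 × 0.730000 = 0.547500
Parallel (axle counter, track circuit, and [0.547500]): 1 − (1 − 0.940000)(1 − 0.990000)(1 − 0.547500) = 0.9997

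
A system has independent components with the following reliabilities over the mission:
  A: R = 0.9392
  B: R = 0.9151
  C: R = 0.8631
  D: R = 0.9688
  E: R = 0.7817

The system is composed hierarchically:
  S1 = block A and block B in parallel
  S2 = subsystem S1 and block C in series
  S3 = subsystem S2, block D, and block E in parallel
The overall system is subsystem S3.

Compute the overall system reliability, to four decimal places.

0.9990

Parallel (A and B): 1 − (1 − 0.939200)(1 − 0.915100) = 0.994838
Series ([0.994838] and C): 0.994838 × 0.863100 = 0.858645
Parallel ([0.858645], D, and E): 1 − (1 − 0.858645)(1 − 0.968800)(1 − 0.781700) = 0.9990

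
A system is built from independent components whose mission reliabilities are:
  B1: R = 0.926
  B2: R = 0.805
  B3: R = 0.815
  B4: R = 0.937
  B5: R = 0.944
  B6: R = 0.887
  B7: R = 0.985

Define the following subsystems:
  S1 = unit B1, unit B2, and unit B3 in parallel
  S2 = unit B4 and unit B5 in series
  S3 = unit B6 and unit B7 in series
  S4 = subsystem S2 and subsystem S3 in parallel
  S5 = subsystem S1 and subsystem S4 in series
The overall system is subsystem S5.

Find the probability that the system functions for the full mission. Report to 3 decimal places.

Parallel (B1, B2, and B3): 1 − (1 − 0.92600)(1 − 0.80500)(1 − 0.81500) = 0.99733
Series (B4 and B5): 0.93700 × 0.94400 = 0.88453
Series (B6 and B7): 0.88700 × 0.98500 = 0.87370
Parallel ([0.88453] and [0.87370]): 1 − (1 − 0.88453)(1 − 0.87370) = 0.98542
Series ([0.99733] and [0.98542]): 0.99733 × 0.98542 = 0.983

0.983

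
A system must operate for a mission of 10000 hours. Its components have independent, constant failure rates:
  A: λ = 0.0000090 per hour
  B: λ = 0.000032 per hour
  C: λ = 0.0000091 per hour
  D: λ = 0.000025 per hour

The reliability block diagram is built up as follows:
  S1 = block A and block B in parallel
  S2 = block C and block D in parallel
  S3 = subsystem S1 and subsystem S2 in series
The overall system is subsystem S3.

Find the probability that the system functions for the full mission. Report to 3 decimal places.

0.958

R(A) = exp(−0.0000090 × 10000) = 0.91393
R(B) = exp(−0.000032 × 10000) = 0.72615
R(C) = exp(−0.0000091 × 10000) = 0.91302
R(D) = exp(−0.000025 × 10000) = 0.77880
Parallel (A and B): 1 − (1 − 0.91393)(1 − 0.72615) = 0.97643
Parallel (C and D): 1 − (1 − 0.91302)(1 − 0.77880) = 0.98076
Series ([0.97643] and [0.98076]): 0.97643 × 0.98076 = 0.958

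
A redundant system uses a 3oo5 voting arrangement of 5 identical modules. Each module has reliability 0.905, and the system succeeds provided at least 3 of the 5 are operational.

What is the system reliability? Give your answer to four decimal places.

0.9926

R = Σ_{i=3}^{5} C(5,i) p^i (1−p)^{5−i} with p = 0.905
C(5,3)·0.905^3·0.095^2 = 0.066895
C(5,4)·0.905^4·0.095^1 = 0.318631
C(5,5)·0.905^5·0.095^0 = 0.607076
Sum = 0.9926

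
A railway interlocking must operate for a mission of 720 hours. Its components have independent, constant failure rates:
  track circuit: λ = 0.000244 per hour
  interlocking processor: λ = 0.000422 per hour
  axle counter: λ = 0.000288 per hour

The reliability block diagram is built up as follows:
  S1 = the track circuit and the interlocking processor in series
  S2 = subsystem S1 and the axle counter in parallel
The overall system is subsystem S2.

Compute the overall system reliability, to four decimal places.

R(track circuit) = exp(−0.000244 × 720) = 0.838886
R(interlocking processor) = exp(−0.000422 × 720) = 0.737979
R(axle counter) = exp(−0.000288 × 720) = 0.812727
Series (track circuit and interlocking processor): 0.838886 × 0.737979 = 0.619080
Parallel ([0.619080] and axle counter): 1 − (1 − 0.619080)(1 − 0.812727) = 0.9287

0.9287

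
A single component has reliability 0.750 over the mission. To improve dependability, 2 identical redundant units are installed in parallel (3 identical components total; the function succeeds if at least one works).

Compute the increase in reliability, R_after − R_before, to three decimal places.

R_before = 0.750
R_after = 1 − (1 − 0.750)^3 = 0.984
ΔR = 0.984 − 0.750 = 0.234

0.234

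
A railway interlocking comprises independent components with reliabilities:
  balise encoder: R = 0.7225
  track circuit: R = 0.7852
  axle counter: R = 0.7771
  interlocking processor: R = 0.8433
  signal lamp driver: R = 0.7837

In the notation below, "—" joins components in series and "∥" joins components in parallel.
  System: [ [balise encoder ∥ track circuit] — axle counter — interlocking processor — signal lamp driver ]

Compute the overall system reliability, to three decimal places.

0.483

Parallel (balise encoder and track circuit): 1 − (1 − 0.72250)(1 − 0.78520) = 0.94039
Series ([0.94039], axle counter, interlocking processor, and signal lamp driver): 0.94039 × 0.77710 × 0.84330 × 0.78370 = 0.483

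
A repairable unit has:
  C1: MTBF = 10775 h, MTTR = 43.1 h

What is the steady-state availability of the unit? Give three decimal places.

A(C1) = MTBF/(MTBF+MTTR) = 10775/(10775+43.1) = 0.996

0.996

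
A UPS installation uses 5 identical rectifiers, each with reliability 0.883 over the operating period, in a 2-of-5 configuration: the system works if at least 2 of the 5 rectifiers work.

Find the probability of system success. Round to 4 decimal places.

0.9992

R = Σ_{i=2}^{5} C(5,i) p^i (1−p)^{5−i} with p = 0.883
C(5,2)·0.883^2·0.117^3 = 0.012488
C(5,3)·0.883^3·0.117^2 = 0.094244
C(5,4)·0.883^4·0.117^1 = 0.355630
C(5,5)·0.883^5·0.117^0 = 0.536789
Sum = 0.9992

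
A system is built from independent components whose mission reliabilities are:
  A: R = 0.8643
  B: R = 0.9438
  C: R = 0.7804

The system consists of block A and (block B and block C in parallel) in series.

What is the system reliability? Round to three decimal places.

0.854

Parallel (B and C): 1 − (1 − 0.94380)(1 − 0.78040) = 0.98766
Series (A and [0.98766]): 0.86430 × 0.98766 = 0.854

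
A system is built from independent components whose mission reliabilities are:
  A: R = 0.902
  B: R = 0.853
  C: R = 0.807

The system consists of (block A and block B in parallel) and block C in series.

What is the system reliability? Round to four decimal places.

0.7954

Parallel (A and B): 1 − (1 − 0.902000)(1 − 0.853000) = 0.985594
Series ([0.985594] and C): 0.985594 × 0.807000 = 0.7954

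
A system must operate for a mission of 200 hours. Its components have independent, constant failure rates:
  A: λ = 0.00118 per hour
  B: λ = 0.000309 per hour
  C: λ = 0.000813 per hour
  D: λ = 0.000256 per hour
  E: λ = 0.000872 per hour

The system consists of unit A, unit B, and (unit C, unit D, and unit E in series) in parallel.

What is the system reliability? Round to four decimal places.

0.9959

R(A) = exp(−0.00118 × 200) = 0.789781
R(B) = exp(−0.000309 × 200) = 0.940071
R(C) = exp(−0.000813 × 200) = 0.849931
R(D) = exp(−0.000256 × 200) = 0.950089
R(E) = exp(−0.000872 × 200) = 0.839961
Series (C, D, and E): 0.849931 × 0.950089 × 0.839961 = 0.678277
Parallel (A, B, and [0.678277]): 1 − (1 − 0.789781)(1 − 0.940071)(1 − 0.678277) = 0.9959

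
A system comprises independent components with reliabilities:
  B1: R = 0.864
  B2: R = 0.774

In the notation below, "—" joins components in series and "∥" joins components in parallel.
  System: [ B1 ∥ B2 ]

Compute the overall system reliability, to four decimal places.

0.9693

Parallel (B1 and B2): 1 − (1 − 0.864000)(1 − 0.774000) = 0.9693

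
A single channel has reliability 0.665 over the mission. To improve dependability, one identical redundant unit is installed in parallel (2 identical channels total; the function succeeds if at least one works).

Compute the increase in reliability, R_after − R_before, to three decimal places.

0.223

R_before = 0.665
R_after = 1 − (1 − 0.665)^2 = 0.888
ΔR = 0.888 − 0.665 = 0.223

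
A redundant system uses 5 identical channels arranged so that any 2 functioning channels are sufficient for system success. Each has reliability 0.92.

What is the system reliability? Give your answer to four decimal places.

0.9998

R = Σ_{i=2}^{5} C(5,i) p^i (1−p)^{5−i} with p = 0.92
C(5,2)·0.92^2·0.08^3 = 0.004334
C(5,3)·0.92^3·0.08^2 = 0.049836
C(5,4)·0.92^4·0.08^1 = 0.286557
C(5,5)·0.92^5·0.08^0 = 0.659082
Sum = 0.9998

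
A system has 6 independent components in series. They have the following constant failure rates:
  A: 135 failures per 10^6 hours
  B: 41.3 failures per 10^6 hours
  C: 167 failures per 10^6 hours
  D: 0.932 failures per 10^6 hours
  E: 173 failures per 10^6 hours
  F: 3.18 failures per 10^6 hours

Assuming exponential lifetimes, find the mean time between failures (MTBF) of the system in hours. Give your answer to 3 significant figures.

Series of exponential components: λ_sys = Σ λ_i
λ_sys = 0.000135 + 0.0000413 + 0.000167 + 0.000000932 + 0.000173 + 0.00000318 = 5.2041e-04 /h
MTBF = 1 / λ_sys = 1920 h

1920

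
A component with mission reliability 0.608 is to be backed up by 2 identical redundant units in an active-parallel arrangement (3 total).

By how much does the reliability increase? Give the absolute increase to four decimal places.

R_before = 0.608
R_after = 1 − (1 − 0.608)^3 = 0.9398
ΔR = 0.9398 − 0.608 = 0.3318

0.3318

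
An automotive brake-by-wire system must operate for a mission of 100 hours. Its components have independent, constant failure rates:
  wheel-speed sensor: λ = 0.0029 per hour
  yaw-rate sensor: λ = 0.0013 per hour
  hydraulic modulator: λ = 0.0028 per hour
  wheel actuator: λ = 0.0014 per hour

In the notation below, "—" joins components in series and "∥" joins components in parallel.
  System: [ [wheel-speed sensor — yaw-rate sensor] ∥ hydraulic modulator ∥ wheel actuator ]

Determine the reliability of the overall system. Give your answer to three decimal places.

0.989

R(wheel-speed sensor) = exp(−0.0029 × 100) = 0.74826
R(yaw-rate sensor) = exp(−0.0013 × 100) = 0.87810
R(hydraulic modulator) = exp(−0.0028 × 100) = 0.75578
R(wheel actuator) = exp(−0.0014 × 100) = 0.86936
Series (wheel-speed sensor and yaw-rate sensor): 0.74826 × 0.87810 = 0.65705
Parallel ([0.65705], hydraulic modulator, and wheel actuator): 1 − (1 − 0.65705)(1 − 0.75578)(1 − 0.86936) = 0.989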